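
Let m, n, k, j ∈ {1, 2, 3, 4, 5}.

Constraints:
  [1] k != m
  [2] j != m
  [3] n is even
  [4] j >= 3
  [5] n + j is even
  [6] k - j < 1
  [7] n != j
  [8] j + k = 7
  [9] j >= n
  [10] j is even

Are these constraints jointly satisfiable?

Setting (m, n, k, j) = (5, 2, 3, 4) satisfies everything: constraint 3: n = 2 is even; constraint 6: k - j = -1; constraint 8: j + k = 7, and the others follow.

Satisfiable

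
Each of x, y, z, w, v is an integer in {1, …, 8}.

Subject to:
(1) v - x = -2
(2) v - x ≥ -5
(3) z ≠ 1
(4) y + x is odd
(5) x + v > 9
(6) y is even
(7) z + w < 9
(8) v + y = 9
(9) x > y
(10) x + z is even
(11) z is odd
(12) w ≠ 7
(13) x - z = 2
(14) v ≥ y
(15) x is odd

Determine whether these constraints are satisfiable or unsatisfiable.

Satisfiable

Try x = 7, y = 4, z = 5, w = 3, v = 5.
Check constraint 1: v - x = -2; constraint 2: v - x = -2. The remaining constraints are straightforward to verify.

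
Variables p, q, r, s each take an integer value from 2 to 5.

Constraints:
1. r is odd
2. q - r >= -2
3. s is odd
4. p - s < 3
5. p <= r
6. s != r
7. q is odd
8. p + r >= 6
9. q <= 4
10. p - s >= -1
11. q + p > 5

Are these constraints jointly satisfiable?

The assignment p = 3, q = 3, r = 5, s = 3 works:
  constraint 2 holds since q - r = -2.
  constraint 4 holds since p - s = 0.
  constraint 8 holds since p + r = 8.
The rest check out directly.

Satisfiable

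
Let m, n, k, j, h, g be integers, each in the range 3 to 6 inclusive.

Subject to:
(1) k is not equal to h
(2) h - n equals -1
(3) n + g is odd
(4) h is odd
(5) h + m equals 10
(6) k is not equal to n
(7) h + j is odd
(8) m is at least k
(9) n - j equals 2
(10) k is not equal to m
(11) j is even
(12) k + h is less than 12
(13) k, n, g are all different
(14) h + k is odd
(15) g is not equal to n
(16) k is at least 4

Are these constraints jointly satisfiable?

Take m = 5, n = 6, k = 4, j = 4, h = 5, g = 3. Then constraint 2: h - n = -1; constraint 5: h + m = 10; constraint 9: n - j = 2, and every other listed constraint is also met.

Satisfiable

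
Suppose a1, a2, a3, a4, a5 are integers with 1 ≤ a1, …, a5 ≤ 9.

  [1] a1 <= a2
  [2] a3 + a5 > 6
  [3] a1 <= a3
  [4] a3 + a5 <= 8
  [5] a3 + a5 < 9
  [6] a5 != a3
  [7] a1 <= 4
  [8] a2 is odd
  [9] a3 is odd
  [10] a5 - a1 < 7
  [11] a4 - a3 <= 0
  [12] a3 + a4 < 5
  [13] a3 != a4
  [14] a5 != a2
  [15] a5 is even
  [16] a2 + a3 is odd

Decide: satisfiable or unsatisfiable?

Constraint 8 makes a2 odd and constraint 9 makes a3 odd, so a2 + a3 must be even. Constraint 16 says a2 + a3 is odd — contradiction.

Unsatisfiable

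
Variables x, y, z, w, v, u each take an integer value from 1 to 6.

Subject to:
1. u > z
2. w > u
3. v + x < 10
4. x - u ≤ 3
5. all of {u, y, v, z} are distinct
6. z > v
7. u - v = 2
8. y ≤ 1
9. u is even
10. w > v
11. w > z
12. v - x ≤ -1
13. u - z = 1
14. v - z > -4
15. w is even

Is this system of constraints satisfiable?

Take x = 6, y = 1, z = 3, w = 6, v = 2, u = 4. Then constraint 3: v + x = 8; constraint 4: x - u = 2, and every other listed constraint is also met.

Satisfiable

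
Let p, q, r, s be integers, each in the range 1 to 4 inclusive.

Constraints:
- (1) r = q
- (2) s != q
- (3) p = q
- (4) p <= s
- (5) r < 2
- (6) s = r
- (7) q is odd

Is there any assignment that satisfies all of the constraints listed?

Unsatisfiable

From constraints 1 and 6, s = r = q, so s = q. But constraint 2 says s ≠ q. Contradiction.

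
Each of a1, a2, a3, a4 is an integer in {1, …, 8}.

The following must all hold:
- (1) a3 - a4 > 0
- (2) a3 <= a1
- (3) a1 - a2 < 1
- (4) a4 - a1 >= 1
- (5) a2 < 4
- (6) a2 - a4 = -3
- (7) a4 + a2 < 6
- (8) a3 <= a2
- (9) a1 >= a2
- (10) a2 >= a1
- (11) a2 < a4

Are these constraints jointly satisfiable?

Unsatisfiable

Constraints 1, 2, 10, and 11 give a3 ≤ a1, a1 ≤ a2, a2 < a4, a4 < a3. Chaining: a3 ≤ a1 ≤ a2 < a4 < a3, which forces a3 < a3 — impossible.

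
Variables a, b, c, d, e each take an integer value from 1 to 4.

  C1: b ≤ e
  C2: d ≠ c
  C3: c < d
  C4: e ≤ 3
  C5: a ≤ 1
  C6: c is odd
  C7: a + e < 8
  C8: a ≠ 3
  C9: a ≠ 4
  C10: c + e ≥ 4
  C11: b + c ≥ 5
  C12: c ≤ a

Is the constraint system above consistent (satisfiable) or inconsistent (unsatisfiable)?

Unsatisfiable

From constraints 1 and 4: b ≤ e ≤ 3. From constraints 5 and 12: c ≤ a ≤ 1. Hence b + c ≤ 4. But constraint 11 requires b + c ≥ 5, and 5 > 4. Contradiction.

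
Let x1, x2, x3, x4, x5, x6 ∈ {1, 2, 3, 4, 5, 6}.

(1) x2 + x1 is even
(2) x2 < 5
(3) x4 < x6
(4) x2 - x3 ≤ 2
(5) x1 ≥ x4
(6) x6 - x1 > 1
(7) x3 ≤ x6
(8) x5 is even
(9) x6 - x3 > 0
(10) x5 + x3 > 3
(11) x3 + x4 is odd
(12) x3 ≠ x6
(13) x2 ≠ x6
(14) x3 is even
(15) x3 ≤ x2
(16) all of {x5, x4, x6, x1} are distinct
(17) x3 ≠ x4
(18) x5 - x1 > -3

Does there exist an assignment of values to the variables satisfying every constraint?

The assignment x1 = 4, x2 = 4, x3 = 4, x4 = 1, x5 = 2, x6 = 6 works:
  constraint 4 holds since x2 - x3 = 0.
  constraint 6 holds since x6 - x1 = 2.
  constraint 9 holds since x6 - x3 = 2.
The rest check out directly.

Satisfiable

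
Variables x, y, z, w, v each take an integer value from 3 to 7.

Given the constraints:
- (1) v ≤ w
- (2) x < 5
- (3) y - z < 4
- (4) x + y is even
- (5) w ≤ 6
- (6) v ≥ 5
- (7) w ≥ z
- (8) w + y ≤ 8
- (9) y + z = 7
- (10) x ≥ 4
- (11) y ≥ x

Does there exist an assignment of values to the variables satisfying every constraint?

Unsatisfiable

From constraints 1 and 6: w ≥ v ≥ 5. From constraints 10 and 11: y ≥ x ≥ 4. Hence w + y ≥ 9. But constraint 8 requires w + y ≤ 8, and 8 < 9. Contradiction.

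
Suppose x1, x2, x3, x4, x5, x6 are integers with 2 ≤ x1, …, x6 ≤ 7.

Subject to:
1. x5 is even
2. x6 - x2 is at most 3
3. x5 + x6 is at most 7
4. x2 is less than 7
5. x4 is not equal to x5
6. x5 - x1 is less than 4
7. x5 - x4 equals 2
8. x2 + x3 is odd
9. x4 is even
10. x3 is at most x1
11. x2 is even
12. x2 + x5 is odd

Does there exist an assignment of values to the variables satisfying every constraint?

Constraint 11 makes x2 even and constraint 1 makes x5 even, so x2 + x5 must be even. Constraint 12 says x2 + x5 is odd — contradiction.

Unsatisfiable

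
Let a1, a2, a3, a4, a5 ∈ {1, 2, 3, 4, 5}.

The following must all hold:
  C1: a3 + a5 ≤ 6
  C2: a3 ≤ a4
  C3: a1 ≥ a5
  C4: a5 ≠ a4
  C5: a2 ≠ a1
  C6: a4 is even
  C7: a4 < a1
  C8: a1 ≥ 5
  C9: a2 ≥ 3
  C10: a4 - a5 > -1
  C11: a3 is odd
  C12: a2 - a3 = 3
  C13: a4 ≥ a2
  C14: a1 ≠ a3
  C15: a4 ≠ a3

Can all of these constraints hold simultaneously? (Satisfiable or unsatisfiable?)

Take a1 = 5, a2 = 4, a3 = 1, a4 = 4, a5 = 3. Then constraint 1: a3 + a5 = 4; constraint 10: a4 - a5 = 1; constraint 12: a2 - a3 = 3, and every other listed constraint is also met.

Satisfiable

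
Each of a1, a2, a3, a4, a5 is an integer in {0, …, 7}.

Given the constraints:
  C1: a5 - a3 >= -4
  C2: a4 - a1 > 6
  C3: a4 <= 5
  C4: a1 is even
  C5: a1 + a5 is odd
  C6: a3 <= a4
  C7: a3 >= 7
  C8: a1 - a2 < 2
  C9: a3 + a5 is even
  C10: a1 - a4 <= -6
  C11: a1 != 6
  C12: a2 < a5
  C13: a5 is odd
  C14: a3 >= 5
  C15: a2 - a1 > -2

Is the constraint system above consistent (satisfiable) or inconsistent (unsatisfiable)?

Unsatisfiable

From constraints 6 and 7: a4 ≥ a3 and a3 ≥ 7, so a4 ≥ 7. From constraint 3: a4 ≤ 5. But 5 < 7, so no value of a4 works.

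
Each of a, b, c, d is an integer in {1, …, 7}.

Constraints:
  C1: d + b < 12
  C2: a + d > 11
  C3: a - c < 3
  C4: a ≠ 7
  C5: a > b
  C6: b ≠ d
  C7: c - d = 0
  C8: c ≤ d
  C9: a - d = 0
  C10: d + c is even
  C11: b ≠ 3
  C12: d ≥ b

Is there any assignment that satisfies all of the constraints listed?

Take a = 6, b = 4, c = 6, d = 6. Then constraint 1: d + b = 10; constraint 2: a + d = 12, and every other listed constraint is also met.

Satisfiable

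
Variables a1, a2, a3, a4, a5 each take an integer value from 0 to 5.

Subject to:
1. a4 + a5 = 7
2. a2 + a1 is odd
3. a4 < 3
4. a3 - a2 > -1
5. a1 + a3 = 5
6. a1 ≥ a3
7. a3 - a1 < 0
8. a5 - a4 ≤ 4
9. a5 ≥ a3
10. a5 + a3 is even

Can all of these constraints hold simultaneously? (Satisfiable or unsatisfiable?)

Satisfiable

Setting (a1, a2, a3, a4, a5) = (4, 1, 1, 2, 5) satisfies everything: constraint 1: a4 + a5 = 7; constraint 4: a3 - a2 = 0; constraint 5: a1 + a3 = 5, and the others follow.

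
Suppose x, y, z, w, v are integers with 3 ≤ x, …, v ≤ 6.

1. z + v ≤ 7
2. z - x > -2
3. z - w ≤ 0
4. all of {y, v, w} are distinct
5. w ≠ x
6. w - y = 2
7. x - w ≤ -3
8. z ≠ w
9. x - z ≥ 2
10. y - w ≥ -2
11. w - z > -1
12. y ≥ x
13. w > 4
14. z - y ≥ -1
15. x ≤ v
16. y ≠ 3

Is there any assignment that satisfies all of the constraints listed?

Constraints 7, 9, 10, and 14 give x − z ≥ 2, z − y ≥ -1, y − w ≥ -2, w − x ≥ 3.
Adding all 4 inequalities: the left sides telescope to 0, and the right sides sum to 2 + (-1) + (-2) + 3 = 2. So 0 ≥ 2, which is false.

Unsatisfiable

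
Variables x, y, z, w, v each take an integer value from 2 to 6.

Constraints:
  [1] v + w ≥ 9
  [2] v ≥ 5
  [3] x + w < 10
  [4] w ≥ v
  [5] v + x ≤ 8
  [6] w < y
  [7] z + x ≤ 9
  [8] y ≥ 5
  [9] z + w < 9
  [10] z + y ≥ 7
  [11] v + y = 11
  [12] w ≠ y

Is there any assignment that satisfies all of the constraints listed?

Satisfiable

Setting (x, y, z, w, v) = (3, 6, 3, 5, 5) satisfies everything: constraint 1: v + w = 10; constraint 3: x + w = 8; constraint 5: v + x = 8, and the others follow.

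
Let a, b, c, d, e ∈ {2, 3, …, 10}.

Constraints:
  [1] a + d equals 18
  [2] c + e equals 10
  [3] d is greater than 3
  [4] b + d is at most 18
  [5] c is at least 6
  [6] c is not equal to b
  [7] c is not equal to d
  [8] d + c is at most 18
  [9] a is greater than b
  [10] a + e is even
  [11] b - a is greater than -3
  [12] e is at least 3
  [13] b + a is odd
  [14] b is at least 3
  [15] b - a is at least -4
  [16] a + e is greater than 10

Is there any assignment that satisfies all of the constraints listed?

One satisfying assignment is a = 9, b = 8, c = 7, d = 9, e = 3.
For the less obvious constraints — constraint 1: a + d = 18; constraint 2: c + e = 10 — and the others hold by inspection.

Satisfiable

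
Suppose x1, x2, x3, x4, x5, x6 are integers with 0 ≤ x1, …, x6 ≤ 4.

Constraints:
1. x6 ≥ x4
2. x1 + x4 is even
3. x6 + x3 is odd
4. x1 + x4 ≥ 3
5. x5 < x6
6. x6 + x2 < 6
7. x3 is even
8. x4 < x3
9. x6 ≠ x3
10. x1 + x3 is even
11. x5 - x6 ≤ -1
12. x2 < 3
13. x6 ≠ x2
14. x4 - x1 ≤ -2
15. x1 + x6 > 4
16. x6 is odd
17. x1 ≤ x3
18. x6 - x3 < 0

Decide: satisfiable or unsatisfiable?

One satisfying assignment is x1 = 4, x2 = 0, x3 = 4, x4 = 0, x5 = 0, x6 = 3.
For the less obvious constraints — constraint 4: x1 + x4 = 4; constraint 6: x6 + x2 = 3; constraint 11: x5 - x6 = -3 — and the others hold by inspection.

Satisfiable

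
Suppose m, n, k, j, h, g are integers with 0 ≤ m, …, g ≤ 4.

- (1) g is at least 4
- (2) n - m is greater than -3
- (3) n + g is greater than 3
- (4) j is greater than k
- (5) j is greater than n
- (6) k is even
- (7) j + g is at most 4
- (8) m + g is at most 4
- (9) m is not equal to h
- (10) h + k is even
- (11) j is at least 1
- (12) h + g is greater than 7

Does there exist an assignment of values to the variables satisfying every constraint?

From constraint 11: j ≥ 1. From constraint 1: g ≥ 4. Hence j + g ≥ 5. But constraint 7 requires j + g ≤ 4, and 4 < 5. Contradiction.

Unsatisfiable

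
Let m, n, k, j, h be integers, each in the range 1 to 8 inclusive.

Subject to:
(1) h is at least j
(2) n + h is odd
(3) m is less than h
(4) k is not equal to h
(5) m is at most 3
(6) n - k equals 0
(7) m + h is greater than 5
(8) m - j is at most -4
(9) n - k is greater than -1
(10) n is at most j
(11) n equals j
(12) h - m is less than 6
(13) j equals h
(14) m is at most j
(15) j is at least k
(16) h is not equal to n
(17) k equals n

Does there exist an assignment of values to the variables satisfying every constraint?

From constraints 11, 13, and 17, k = n = j = h, so k = h. But constraint 4 says k ≠ h. Contradiction.

Unsatisfiable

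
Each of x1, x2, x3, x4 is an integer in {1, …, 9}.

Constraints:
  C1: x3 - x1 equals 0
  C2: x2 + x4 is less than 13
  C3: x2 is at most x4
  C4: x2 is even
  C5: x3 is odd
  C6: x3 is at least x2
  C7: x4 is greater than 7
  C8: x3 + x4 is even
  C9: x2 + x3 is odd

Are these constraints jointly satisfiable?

Satisfiable

One satisfying assignment is x1 = 7, x2 = 2, x3 = 7, x4 = 9.
For the less obvious constraints — constraint 1: x3 - x1 = 0; constraint 2: x2 + x4 = 11; constraint 4: x2 = 2 is even — and the others hold by inspection.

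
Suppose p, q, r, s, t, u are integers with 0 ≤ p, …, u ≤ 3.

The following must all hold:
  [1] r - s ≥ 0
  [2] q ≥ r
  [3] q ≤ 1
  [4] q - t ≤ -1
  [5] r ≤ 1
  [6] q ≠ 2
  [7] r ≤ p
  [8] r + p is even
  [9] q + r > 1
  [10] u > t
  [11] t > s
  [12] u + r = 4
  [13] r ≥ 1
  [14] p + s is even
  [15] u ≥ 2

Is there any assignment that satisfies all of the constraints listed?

Setting (p, q, r, s, t, u) = (3, 1, 1, 1, 2, 3) satisfies everything: constraint 1: r - s = 0; constraint 4: q - t = -1, and the others follow.

Satisfiable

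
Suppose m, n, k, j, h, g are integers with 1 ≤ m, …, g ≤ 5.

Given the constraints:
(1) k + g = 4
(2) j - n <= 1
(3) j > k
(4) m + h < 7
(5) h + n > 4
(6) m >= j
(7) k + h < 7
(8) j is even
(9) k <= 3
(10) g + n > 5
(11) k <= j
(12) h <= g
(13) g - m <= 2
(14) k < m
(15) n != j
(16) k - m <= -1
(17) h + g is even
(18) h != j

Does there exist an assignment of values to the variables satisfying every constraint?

Take m = 3, n = 3, k = 1, j = 2, h = 3, g = 3. Then constraint 1: k + g = 4; constraint 2: j - n = -1; constraint 4: m + h = 6, and every other listed constraint is also met.

Satisfiable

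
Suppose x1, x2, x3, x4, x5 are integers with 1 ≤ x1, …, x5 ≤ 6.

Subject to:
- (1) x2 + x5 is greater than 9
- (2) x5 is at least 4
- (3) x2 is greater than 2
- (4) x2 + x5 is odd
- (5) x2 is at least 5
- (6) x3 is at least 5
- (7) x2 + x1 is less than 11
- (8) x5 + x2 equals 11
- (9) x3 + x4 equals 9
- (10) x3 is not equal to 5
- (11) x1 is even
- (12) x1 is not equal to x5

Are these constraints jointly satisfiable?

Try x1 = 2, x2 = 6, x3 = 6, x4 = 3, x5 = 5.
Check constraint 1: x2 + x5 = 11; constraint 7: x2 + x1 = 8; constraint 8: x5 + x2 = 11. The remaining constraints are straightforward to verify.

Satisfiable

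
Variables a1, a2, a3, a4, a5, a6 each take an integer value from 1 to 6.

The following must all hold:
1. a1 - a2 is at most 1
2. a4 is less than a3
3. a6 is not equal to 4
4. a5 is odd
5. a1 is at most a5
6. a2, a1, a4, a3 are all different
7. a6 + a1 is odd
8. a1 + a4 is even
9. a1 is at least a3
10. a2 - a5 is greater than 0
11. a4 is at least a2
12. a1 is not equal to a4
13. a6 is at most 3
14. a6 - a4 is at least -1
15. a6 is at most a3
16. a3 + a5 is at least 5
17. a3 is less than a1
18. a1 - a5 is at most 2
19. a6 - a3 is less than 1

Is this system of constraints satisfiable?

Unsatisfiable

Constraints 2, 5, 10, 11, and 17 give a3 < a1, a1 ≤ a5, a5 < a2, a2 ≤ a4, a4 < a3. Chaining: a3 < a1 ≤ a5 < a2 ≤ a4 < a3, which forces a3 < a3 — impossible.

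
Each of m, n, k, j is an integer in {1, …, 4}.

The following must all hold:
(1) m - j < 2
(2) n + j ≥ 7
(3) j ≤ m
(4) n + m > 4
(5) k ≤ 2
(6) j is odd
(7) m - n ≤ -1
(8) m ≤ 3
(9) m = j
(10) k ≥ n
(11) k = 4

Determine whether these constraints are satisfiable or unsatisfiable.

From constraints 5 and 10: n ≤ k ≤ 2. From constraints 3 and 8: j ≤ m ≤ 3. Hence n + j ≤ 5. But constraint 2 requires n + j ≥ 7, and 7 > 5. Contradiction.

Unsatisfiable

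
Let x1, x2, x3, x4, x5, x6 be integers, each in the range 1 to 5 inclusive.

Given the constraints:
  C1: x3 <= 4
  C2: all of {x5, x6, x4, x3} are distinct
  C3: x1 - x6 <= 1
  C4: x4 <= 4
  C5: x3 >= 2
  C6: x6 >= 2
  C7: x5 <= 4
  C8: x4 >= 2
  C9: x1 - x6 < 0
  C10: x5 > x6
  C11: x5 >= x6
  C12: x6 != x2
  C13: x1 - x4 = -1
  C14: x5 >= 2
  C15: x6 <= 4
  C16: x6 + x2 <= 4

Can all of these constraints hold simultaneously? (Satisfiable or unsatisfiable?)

Unsatisfiable

Constraints 1, 4, 5, 6, 7, 8, 14, and 15 confine each of x5, x6, x4, x3 to the 3 values {2, …, 4}.
Constraint 2 requires all 4 of them to be distinct, but only 3 values are available — impossible by the pigeonhole principle.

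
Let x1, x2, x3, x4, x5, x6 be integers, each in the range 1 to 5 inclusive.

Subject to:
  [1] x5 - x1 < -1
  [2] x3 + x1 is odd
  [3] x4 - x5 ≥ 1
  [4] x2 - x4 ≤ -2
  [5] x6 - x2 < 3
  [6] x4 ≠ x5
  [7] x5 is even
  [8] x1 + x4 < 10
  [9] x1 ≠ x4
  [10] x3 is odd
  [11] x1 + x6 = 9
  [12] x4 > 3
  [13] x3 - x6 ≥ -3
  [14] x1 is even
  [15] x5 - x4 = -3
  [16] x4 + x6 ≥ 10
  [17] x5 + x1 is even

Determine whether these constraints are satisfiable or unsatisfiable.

The assignment x1 = 4, x2 = 3, x3 = 5, x4 = 5, x5 = 2, x6 = 5 works:
  constraint 1 holds since x5 - x1 = -2.
  constraint 3 holds since x4 - x5 = 3.
The rest check out directly.

Satisfiable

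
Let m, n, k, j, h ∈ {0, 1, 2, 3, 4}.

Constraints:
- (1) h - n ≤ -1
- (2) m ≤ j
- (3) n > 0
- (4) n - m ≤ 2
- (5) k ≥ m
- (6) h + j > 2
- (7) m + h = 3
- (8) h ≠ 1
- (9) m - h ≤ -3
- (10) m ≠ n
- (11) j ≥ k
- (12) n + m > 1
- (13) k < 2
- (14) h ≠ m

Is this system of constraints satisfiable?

Constraints 1, 4, and 9 give n − h ≥ 1, h − m ≥ 3, m − n ≥ -2.
Adding all 3 inequalities: the left sides telescope to 0, and the right sides sum to 1 + 3 + (-2) = 2. So 0 ≥ 2, which is false.

Unsatisfiable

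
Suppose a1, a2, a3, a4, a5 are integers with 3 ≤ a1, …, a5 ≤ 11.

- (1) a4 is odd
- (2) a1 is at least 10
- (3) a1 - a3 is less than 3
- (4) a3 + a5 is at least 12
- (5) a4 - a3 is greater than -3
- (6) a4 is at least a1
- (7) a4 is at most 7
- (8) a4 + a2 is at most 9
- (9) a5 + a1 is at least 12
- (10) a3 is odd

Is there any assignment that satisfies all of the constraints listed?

Unsatisfiable

From constraints 2 and 6: a4 ≥ a1 and a1 ≥ 10, so a4 ≥ 10. From constraint 7: a4 ≤ 7. But 7 < 10, so no value of a4 works.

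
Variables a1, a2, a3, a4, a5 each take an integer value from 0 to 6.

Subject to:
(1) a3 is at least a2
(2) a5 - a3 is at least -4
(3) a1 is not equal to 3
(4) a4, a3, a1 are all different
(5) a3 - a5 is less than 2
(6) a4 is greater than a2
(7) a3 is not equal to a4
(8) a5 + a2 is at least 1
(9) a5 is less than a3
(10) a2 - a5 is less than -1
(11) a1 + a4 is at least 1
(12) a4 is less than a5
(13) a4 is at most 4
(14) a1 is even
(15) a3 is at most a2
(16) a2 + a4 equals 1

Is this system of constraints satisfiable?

Constraints 6, 9, 12, and 15 give a2 < a4, a4 < a5, a5 < a3, a3 ≤ a2. Chaining: a2 < a4 < a5 < a3 ≤ a2, which forces a2 < a2 — impossible.

Unsatisfiable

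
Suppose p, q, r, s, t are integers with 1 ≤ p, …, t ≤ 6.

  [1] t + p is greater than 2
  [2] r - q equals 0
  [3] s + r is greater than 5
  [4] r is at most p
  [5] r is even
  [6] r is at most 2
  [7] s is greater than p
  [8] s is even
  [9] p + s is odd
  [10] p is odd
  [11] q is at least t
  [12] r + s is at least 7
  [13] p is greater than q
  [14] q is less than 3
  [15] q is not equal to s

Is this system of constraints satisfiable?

Satisfiable

The assignment p = 3, q = 2, r = 2, s = 6, t = 2 works:
  constraint 1 holds since t + p = 5.
  constraint 2 holds since r - q = 0.
  constraint 3 holds since s + r = 8.
The rest check out directly.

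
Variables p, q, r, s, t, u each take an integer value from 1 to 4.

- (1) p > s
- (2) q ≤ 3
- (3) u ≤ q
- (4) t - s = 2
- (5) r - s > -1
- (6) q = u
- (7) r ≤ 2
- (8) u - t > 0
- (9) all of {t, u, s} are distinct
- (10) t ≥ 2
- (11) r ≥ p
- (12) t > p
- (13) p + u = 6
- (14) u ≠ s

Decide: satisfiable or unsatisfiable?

From constraints 7 and 11: p ≤ r ≤ 2. From constraints 2 and 3: u ≤ q ≤ 3. Hence p + u ≤ 5. But constraint 13 requires p + u = 6, and 6 > 5. Contradiction.

Unsatisfiable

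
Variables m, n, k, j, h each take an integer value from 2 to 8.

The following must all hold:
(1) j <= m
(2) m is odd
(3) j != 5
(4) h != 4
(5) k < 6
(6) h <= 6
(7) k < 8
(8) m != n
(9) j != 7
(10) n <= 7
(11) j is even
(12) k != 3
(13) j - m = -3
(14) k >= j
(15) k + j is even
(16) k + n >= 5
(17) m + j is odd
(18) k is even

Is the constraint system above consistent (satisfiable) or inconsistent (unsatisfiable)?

Satisfiable

Take m = 7, n = 4, k = 4, j = 4, h = 5. Then constraint 2: m = 7 is odd; constraint 13: j - m = -3; constraint 16: k + n = 8, and every other listed constraint is also met.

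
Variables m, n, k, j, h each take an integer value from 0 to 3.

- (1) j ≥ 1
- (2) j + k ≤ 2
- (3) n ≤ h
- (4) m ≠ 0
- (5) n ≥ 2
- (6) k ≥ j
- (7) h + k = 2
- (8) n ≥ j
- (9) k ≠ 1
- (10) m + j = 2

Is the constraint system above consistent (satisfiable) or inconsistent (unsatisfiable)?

Unsatisfiable

From constraints 3 and 5: h ≥ n ≥ 2. From constraints 1 and 6: k ≥ j ≥ 1. Hence h + k ≥ 3. But constraint 7 requires h + k = 2, and 2 < 3. Contradiction.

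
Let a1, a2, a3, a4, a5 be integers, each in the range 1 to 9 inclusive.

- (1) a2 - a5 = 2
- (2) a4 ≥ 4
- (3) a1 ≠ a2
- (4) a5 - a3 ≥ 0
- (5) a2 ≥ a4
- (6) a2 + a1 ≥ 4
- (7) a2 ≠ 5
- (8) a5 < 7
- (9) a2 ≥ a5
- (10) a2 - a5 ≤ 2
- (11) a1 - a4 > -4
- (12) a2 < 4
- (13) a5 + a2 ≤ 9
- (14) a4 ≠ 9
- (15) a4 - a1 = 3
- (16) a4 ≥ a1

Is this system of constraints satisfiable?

From constraints 2 and 5: a2 ≥ a4 and a4 ≥ 4, so a2 ≥ 4. From constraint 12: a2 ≤ 3. But 3 < 4, so no value of a2 works.

Unsatisfiable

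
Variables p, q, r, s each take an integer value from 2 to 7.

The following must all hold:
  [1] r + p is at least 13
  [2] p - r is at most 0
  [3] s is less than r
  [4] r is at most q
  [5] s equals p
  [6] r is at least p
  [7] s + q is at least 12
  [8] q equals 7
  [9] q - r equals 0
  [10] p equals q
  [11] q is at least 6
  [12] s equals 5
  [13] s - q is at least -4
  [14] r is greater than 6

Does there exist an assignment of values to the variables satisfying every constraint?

Constraint 12 fixes s = 5 and constraint 8 fixes q = 7. Constraints 5 and 10 give s = p = q, so s = q. But 5 ≠ 7 — contradiction.

Unsatisfiable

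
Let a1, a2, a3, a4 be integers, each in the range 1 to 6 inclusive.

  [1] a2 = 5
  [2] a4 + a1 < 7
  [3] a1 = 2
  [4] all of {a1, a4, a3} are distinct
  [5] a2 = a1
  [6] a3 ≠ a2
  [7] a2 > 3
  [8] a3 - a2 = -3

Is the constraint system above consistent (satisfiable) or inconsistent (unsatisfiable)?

Constraint 1 fixes a2 = 5 and constraint 3 fixes a1 = 2, but constraint 5 requires a2 = a1. Since 5 ≠ 2, contradiction.

Unsatisfiable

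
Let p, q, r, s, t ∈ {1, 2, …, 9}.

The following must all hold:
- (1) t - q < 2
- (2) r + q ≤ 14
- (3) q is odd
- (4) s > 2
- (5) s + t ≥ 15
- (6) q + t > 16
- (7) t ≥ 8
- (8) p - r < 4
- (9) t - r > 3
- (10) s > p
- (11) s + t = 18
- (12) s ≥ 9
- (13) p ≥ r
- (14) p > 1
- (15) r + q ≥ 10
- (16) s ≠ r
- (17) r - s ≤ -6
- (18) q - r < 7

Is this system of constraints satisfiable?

Satisfiable

Setting (p, q, r, s, t) = (4, 9, 3, 9, 9) satisfies everything: constraint 1: t - q = 0; constraint 2: r + q = 12; constraint 5: s + t = 18, and the others follow.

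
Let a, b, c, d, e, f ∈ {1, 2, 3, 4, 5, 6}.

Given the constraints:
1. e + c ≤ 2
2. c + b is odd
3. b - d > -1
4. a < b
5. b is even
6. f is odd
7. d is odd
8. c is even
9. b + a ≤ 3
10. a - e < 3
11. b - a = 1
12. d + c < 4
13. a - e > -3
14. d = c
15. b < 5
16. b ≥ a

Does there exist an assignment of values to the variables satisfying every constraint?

Unsatisfiable

Constraint 8 makes c even and constraint 5 makes b even, so c + b must be even. Constraint 2 says c + b is odd — contradiction.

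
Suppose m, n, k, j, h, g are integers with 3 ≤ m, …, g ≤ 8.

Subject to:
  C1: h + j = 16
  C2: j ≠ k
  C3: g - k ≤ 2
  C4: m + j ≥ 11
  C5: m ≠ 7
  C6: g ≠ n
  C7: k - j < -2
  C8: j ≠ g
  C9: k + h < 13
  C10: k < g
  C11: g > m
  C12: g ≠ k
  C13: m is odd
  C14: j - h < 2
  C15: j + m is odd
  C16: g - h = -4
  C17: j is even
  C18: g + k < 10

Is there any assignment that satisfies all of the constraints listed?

The assignment m = 3, n = 3, k = 3, j = 8, h = 8, g = 4 works:
  constraint 1 holds since h + j = 16.
  constraint 3 holds since g - k = 1.
  constraint 4 holds since m + j = 11.
The rest check out directly.

Satisfiable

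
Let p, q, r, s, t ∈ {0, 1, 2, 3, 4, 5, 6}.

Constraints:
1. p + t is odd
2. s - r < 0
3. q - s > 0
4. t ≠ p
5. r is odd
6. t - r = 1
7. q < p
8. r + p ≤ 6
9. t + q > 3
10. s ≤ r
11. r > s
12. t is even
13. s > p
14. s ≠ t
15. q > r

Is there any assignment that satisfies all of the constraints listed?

Constraints 7, 11, 13, and 15 give p < s, s < r, r < q, q < p. Chaining: p < s < r < q < p, which forces p < p — impossible.

Unsatisfiable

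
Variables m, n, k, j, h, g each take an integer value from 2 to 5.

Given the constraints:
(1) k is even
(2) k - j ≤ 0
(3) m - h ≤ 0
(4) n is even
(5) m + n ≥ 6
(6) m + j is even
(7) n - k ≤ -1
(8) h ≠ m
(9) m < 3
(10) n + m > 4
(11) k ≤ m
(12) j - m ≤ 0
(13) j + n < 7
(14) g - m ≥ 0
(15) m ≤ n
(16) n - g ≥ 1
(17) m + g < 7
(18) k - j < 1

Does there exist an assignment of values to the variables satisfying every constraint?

Constraints 2, 7, 12, 14, and 16 give k − n ≥ 1, n − g ≥ 1, g − m ≥ 0, m − j ≥ 0, j − k ≥ 0.
Adding all 5 inequalities: the left sides telescope to 0, and the right sides sum to 1 + 1 + 0 + 0 + 0 = 2. So 0 ≥ 2, which is false.

Unsatisfiable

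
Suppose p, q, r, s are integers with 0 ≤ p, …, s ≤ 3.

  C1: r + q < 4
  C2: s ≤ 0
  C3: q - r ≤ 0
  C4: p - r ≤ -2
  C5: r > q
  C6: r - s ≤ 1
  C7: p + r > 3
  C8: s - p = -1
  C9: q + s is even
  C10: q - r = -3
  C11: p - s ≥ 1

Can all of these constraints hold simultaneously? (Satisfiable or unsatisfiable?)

Unsatisfiable

Constraints 4, 6, and 11 give s − r ≥ -1, r − p ≥ 2, p − s ≥ 1.
Adding all 3 inequalities: the left sides telescope to 0, and the right sides sum to (-1) + 2 + 1 = 2. So 0 ≥ 2, which is false.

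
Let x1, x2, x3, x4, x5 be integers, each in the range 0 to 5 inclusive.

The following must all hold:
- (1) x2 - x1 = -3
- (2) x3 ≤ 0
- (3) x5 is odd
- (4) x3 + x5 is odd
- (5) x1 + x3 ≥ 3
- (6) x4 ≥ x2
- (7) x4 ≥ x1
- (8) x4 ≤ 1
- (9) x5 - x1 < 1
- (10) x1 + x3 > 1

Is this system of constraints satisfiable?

From constraints 7 and 8: x1 ≤ x4 ≤ 1. From constraint 2: x3 ≤ 0. Hence x1 + x3 ≤ 1. But constraint 5 requires x1 + x3 ≥ 3, and 3 > 1. Contradiction.

Unsatisfiable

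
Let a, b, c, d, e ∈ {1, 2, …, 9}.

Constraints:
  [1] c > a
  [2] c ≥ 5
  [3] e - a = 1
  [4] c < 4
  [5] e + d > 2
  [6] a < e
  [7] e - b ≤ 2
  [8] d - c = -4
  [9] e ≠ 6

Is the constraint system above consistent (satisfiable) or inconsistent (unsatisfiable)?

Unsatisfiable

From constraint 2: c ≥ 5. From constraint 4: c ≤ 3. But 3 < 5, so no value of c works.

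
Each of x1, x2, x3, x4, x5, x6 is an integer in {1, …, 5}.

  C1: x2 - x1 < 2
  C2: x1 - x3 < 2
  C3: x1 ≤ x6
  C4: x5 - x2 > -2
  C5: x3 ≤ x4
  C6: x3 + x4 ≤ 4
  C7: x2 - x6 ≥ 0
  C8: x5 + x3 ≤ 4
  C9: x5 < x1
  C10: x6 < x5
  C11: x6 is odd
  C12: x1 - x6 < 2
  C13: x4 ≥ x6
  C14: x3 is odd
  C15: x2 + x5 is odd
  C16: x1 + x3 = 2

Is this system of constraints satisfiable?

Constraints 3, 9, and 10 give x5 < x1, x1 ≤ x6, x6 < x5. Chaining: x5 < x1 ≤ x6 < x5, which forces x5 < x5 — impossible.

Unsatisfiable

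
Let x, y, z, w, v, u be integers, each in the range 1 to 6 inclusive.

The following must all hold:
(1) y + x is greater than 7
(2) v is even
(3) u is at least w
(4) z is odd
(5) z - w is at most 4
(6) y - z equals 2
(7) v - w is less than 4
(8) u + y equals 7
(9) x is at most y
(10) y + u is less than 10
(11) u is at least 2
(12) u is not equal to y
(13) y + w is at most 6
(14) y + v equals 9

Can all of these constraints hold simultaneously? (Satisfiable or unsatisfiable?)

Satisfiable

Take x = 4, y = 5, z = 3, w = 1, v = 4, u = 2. Then constraint 1: y + x = 9; constraint 5: z - w = 2; constraint 6: y - z = 2, and every other listed constraint is also met.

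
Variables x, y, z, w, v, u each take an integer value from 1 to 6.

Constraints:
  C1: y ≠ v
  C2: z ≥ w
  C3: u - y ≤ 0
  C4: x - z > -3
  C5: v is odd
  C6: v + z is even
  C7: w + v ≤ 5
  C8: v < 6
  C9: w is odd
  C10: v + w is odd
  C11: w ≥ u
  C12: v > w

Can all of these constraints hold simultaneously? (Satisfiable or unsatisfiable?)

Unsatisfiable

Constraint 5 makes v odd and constraint 9 makes w odd, so v + w must be even. Constraint 10 says v + w is odd — contradiction.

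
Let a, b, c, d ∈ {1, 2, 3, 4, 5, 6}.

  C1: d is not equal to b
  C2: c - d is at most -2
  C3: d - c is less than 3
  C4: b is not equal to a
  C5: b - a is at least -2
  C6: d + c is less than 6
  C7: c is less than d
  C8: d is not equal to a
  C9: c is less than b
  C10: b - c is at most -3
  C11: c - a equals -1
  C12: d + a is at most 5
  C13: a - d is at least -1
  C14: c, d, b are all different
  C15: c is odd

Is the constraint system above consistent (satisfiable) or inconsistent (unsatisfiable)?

Unsatisfiable

Constraints 2, 5, 10, and 13 give a − d ≥ -1, d − c ≥ 2, c − b ≥ 3, b − a ≥ -2.
Adding all 4 inequalities: the left sides telescope to 0, and the right sides sum to (-1) + 2 + 3 + (-2) = 2. So 0 ≥ 2, which is false.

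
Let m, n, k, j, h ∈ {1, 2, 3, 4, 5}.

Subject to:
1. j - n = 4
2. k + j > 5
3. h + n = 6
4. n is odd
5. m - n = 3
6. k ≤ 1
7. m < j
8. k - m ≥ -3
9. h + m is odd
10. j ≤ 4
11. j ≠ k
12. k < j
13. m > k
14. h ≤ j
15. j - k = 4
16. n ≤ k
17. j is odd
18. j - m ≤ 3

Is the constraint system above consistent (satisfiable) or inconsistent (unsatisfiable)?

Unsatisfiable

From constraints 10 and 14: h ≤ j ≤ 4. From constraints 6 and 16: n ≤ k ≤ 1. Hence h + n ≤ 5. But constraint 3 requires h + n = 6, and 6 > 5. Contradiction.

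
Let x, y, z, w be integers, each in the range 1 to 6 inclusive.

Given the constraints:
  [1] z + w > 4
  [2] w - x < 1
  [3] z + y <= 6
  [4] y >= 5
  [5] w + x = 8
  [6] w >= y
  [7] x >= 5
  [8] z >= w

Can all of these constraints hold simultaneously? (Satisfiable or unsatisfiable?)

From constraints 4 and 6: w ≥ y ≥ 5. From constraint 7: x ≥ 5. Hence w + x ≥ 10. But constraint 5 requires w + x = 8, and 8 < 10. Contradiction.

Unsatisfiable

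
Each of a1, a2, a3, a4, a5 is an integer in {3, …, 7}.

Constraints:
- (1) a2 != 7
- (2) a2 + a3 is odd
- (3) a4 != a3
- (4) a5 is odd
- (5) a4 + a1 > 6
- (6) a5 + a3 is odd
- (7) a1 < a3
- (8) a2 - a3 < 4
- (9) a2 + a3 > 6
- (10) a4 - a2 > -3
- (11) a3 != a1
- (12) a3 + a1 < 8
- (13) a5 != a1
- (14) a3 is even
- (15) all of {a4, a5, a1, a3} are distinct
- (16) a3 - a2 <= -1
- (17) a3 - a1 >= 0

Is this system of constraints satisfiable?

Satisfiable

Try a1 = 3, a2 = 5, a3 = 4, a4 = 5, a5 = 7.
Check constraint 5: a4 + a1 = 8; constraint 8: a2 - a3 = 1; constraint 9: a2 + a3 = 9. The remaining constraints are straightforward to verify.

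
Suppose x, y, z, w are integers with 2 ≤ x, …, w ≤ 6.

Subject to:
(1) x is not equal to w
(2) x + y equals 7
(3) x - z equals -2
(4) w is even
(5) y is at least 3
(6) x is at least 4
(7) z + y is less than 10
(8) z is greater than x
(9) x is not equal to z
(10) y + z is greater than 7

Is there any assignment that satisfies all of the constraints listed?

One satisfying assignment is x = 4, y = 3, z = 6, w = 2.
For the less obvious constraints — constraint 2: x + y = 7; constraint 3: x - z = -2; constraint 7: z + y = 9 — and the others hold by inspection.

Satisfiable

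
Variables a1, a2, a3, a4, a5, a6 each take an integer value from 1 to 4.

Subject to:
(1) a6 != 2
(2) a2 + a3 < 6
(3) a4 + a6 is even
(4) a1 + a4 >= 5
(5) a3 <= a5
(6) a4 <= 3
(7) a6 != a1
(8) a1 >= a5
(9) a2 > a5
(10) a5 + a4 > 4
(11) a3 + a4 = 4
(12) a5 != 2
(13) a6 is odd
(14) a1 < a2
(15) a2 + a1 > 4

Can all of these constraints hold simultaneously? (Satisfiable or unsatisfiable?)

Setting (a1, a2, a3, a4, a5, a6) = (3, 4, 1, 3, 3, 1) satisfies everything: constraint 2: a2 + a3 = 5; constraint 4: a1 + a4 = 6; constraint 10: a5 + a4 = 6, and the others follow.

Satisfiable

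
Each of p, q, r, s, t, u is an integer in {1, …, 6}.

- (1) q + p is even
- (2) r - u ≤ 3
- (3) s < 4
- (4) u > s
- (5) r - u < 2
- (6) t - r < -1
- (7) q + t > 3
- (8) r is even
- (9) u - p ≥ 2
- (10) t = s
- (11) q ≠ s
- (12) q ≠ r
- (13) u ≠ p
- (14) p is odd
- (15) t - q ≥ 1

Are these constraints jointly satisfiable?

One satisfying assignment is p = 1, q = 1, r = 6, s = 3, t = 3, u = 5.
For the less obvious constraints — constraint 2: r - u = 1; constraint 5: r - u = 1; constraint 6: t - r = -3 — and the others hold by inspection.

Satisfiable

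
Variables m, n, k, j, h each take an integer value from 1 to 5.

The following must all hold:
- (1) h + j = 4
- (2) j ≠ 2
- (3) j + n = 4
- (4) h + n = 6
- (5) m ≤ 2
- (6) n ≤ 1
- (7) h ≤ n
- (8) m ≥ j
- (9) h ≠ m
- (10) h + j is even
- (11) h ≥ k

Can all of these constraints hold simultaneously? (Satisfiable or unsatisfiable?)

Unsatisfiable

From constraints 6 and 7: h ≤ n ≤ 1. From constraints 5 and 8: j ≤ m ≤ 2. Hence h + j ≤ 3. But constraint 1 requires h + j = 4, and 4 > 3. Contradiction.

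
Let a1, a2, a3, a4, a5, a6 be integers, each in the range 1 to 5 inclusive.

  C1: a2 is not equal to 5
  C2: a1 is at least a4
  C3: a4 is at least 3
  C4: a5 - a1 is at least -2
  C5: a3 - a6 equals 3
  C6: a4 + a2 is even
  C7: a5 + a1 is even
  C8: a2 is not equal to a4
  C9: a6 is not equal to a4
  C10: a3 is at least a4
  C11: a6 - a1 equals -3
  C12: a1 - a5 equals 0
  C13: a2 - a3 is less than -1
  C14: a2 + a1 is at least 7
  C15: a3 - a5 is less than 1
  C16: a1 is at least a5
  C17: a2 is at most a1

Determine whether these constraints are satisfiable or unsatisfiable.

Satisfiable

Setting (a1, a2, a3, a4, a5, a6) = (5, 2, 5, 4, 5, 2) satisfies everything: constraint 4: a5 - a1 = 0; constraint 5: a3 - a6 = 3; constraint 11: a6 - a1 = -3, and the others follow.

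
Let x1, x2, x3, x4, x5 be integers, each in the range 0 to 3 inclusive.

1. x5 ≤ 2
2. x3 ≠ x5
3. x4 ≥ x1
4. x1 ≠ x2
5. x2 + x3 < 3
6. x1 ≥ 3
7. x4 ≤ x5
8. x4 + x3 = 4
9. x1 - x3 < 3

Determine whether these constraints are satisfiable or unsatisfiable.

Unsatisfiable

From constraints 3 and 6: x4 ≥ x1 and x1 ≥ 3, so x4 ≥ 3. From constraints 1 and 7: x4 ≤ x5 and x5 ≤ 2, so x4 ≤ 2. But 2 < 3, so no value of x4 works.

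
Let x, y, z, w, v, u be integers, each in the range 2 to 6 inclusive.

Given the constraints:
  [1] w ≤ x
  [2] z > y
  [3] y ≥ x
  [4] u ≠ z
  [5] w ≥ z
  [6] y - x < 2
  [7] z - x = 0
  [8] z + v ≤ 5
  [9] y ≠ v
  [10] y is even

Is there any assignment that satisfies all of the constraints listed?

Unsatisfiable

Constraints 1, 2, 3, and 5 give w ≤ x, x ≤ y, y < z, z ≤ w. Chaining: w ≤ x ≤ y < z ≤ w, which forces w < w — impossible.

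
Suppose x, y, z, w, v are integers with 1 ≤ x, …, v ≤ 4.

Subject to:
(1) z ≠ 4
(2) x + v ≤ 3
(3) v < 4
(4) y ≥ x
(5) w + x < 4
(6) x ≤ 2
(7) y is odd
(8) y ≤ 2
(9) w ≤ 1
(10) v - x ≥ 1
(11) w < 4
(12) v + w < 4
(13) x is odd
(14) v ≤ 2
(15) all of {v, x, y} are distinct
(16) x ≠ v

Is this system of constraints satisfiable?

Constraints 6, 8, and 14 confine each of v, x, y to the 2 values {1, 2} (the domain already gives each ≥ 1).
Constraint 15 requires all 3 of them to be distinct, but only 2 values are available — impossible by the pigeonhole principle.

Unsatisfiable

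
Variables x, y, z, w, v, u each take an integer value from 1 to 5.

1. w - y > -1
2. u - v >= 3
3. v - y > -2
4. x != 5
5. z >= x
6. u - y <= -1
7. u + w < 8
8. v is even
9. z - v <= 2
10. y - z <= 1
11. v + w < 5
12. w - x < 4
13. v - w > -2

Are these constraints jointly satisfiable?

Unsatisfiable

Constraints 2, 6, 9, and 10 give z − y ≥ -1, y − u ≥ 1, u − v ≥ 3, v − z ≥ -2.
Adding all 4 inequalities: the left sides telescope to 0, and the right sides sum to (-1) + 1 + 3 + (-2) = 1. So 0 ≥ 1, which is false.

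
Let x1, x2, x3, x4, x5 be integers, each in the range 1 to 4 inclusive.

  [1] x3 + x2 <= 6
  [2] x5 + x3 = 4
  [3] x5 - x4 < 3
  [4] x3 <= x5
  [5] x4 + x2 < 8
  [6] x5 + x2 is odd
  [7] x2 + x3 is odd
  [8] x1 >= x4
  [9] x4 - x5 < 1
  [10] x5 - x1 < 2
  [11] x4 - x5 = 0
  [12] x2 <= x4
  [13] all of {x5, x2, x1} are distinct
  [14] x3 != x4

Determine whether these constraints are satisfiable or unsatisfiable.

Satisfiable

Setting (x1, x2, x3, x4, x5) = (4, 2, 1, 3, 3) satisfies everything: constraint 1: x3 + x2 = 3; constraint 2: x5 + x3 = 4, and the others follow.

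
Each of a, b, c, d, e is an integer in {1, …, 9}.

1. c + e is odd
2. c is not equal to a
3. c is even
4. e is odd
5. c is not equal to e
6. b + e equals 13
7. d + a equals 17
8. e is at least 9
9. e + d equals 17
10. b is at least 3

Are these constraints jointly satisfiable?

Take a = 9, b = 4, c = 2, d = 8, e = 9. Then constraint 6: b + e = 13; constraint 7: d + a = 17; constraint 9: e + d = 17, and every other listed constraint is also met.

Satisfiable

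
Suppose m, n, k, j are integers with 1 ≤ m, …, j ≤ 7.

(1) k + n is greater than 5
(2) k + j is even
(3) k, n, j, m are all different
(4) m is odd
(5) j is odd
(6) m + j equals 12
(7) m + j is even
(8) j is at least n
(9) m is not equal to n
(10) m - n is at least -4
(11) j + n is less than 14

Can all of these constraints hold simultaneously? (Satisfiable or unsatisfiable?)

One satisfying assignment is m = 5, n = 6, k = 1, j = 7.
For the less obvious constraints — constraint 1: k + n = 7; constraint 6: m + j = 12 — and the others hold by inspection.

Satisfiable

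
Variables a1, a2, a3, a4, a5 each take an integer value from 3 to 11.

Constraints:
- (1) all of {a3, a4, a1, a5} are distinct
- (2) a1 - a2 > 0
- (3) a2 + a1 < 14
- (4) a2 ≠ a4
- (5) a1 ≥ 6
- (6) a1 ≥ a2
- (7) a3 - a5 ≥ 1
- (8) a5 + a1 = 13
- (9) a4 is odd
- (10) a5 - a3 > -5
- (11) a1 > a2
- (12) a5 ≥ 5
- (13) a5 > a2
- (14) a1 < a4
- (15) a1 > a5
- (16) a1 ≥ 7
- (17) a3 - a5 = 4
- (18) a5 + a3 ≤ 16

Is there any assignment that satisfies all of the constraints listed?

Take a1 = 7, a2 = 4, a3 = 10, a4 = 9, a5 = 6. Then constraint 2: a1 - a2 = 3; constraint 3: a2 + a1 = 11; constraint 7: a3 - a5 = 4, and every other listed constraint is also met.

Satisfiable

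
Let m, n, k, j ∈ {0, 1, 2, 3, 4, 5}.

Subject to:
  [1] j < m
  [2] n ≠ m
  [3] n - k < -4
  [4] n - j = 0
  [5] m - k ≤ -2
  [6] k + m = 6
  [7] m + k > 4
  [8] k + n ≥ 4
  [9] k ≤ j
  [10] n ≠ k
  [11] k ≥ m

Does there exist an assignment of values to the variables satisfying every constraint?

Unsatisfiable

Constraints 1, 9, and 11 give k ≤ j, j < m, m ≤ k. Chaining: k ≤ j < m ≤ k, which forces k < k — impossible.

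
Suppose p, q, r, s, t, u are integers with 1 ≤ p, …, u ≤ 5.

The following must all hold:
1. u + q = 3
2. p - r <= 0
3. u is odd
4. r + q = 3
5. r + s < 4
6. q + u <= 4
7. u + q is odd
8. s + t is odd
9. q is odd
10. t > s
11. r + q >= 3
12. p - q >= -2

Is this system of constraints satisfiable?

Constraint 3 makes u odd and constraint 9 makes q odd, so u + q must be even. Constraint 7 says u + q is odd — contradiction.

Unsatisfiable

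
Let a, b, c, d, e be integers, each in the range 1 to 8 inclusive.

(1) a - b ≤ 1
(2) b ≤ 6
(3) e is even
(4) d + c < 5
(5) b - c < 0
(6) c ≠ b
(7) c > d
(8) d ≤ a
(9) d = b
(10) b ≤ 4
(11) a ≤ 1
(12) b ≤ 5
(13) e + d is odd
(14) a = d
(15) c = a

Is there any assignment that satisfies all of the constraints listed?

From constraints 9, 14, and 15, c = a = d = b, so c = b. But constraint 6 says c ≠ b. Contradiction.

Unsatisfiable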